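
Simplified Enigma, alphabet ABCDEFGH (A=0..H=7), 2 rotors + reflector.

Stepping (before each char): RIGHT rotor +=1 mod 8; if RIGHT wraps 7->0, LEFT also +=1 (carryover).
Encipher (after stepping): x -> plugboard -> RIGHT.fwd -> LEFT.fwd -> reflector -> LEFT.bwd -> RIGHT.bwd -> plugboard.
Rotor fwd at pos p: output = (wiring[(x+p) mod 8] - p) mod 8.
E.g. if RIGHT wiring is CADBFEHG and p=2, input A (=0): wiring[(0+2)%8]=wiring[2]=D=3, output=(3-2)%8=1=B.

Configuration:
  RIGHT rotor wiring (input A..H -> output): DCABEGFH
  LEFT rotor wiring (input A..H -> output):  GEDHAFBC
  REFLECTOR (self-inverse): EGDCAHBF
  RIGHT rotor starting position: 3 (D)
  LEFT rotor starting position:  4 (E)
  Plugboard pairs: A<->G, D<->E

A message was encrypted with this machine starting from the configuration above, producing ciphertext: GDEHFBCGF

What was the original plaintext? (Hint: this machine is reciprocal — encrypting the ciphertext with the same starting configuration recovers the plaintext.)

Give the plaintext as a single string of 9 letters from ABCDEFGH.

Char 1 ('G'): step: R->4, L=4; G->plug->A->R->A->L->E->refl->A->L'->F->R'->H->plug->H
Char 2 ('D'): step: R->5, L=4; D->plug->E->R->F->L->A->refl->E->L'->A->R'->B->plug->B
Char 3 ('E'): step: R->6, L=4; E->plug->D->R->E->L->C->refl->D->L'->H->R'->A->plug->G
Char 4 ('H'): step: R->7, L=4; H->plug->H->R->G->L->H->refl->F->L'->C->R'->E->plug->D
Char 5 ('F'): step: R->0, L->5 (L advanced); F->plug->F->R->G->L->C->refl->D->L'->H->R'->H->plug->H
Char 6 ('B'): step: R->1, L=5; B->plug->B->R->H->L->D->refl->C->L'->G->R'->G->plug->A
Char 7 ('C'): step: R->2, L=5; C->plug->C->R->C->L->F->refl->H->L'->E->R'->D->plug->E
Char 8 ('G'): step: R->3, L=5; G->plug->A->R->G->L->C->refl->D->L'->H->R'->G->plug->A
Char 9 ('F'): step: R->4, L=5; F->plug->F->R->G->L->C->refl->D->L'->H->R'->E->plug->D

Answer: HBGDHAEAD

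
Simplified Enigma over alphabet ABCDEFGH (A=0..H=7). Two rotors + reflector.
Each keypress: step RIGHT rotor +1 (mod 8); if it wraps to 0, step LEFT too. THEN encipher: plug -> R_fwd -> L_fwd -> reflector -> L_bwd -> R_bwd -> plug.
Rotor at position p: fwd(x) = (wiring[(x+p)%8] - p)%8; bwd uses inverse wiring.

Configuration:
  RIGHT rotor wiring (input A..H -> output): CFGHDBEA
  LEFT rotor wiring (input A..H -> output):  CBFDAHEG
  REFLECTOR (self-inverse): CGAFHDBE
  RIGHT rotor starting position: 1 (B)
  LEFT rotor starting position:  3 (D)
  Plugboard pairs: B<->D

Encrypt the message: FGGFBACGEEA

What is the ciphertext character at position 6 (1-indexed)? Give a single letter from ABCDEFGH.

Char 1 ('F'): step: R->2, L=3; F->plug->F->R->G->L->G->refl->B->L'->D->R'->H->plug->H
Char 2 ('G'): step: R->3, L=3; G->plug->G->R->C->L->E->refl->H->L'->F->R'->E->plug->E
Char 3 ('G'): step: R->4, L=3; G->plug->G->R->C->L->E->refl->H->L'->F->R'->B->plug->D
Char 4 ('F'): step: R->5, L=3; F->plug->F->R->B->L->F->refl->D->L'->E->R'->A->plug->A
Char 5 ('B'): step: R->6, L=3; B->plug->D->R->H->L->C->refl->A->L'->A->R'->E->plug->E
Char 6 ('A'): step: R->7, L=3; A->plug->A->R->B->L->F->refl->D->L'->E->R'->F->plug->F

F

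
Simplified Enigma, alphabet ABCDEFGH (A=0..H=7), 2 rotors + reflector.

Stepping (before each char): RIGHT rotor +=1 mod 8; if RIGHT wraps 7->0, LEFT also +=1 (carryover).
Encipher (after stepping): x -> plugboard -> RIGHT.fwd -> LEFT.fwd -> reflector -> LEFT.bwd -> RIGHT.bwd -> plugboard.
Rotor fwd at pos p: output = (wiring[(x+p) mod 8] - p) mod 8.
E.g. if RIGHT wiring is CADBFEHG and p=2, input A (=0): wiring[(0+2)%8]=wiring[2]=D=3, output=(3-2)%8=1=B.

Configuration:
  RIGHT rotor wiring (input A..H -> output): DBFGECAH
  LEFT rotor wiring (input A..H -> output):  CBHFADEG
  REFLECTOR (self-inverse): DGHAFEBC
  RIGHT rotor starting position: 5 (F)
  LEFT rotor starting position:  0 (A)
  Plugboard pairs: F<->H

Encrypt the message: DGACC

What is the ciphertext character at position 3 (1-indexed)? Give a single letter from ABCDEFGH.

Char 1 ('D'): step: R->6, L=0; D->plug->D->R->D->L->F->refl->E->L'->G->R'->G->plug->G
Char 2 ('G'): step: R->7, L=0; G->plug->G->R->D->L->F->refl->E->L'->G->R'->D->plug->D
Char 3 ('A'): step: R->0, L->1 (L advanced); A->plug->A->R->D->L->H->refl->C->L'->E->R'->E->plug->E

E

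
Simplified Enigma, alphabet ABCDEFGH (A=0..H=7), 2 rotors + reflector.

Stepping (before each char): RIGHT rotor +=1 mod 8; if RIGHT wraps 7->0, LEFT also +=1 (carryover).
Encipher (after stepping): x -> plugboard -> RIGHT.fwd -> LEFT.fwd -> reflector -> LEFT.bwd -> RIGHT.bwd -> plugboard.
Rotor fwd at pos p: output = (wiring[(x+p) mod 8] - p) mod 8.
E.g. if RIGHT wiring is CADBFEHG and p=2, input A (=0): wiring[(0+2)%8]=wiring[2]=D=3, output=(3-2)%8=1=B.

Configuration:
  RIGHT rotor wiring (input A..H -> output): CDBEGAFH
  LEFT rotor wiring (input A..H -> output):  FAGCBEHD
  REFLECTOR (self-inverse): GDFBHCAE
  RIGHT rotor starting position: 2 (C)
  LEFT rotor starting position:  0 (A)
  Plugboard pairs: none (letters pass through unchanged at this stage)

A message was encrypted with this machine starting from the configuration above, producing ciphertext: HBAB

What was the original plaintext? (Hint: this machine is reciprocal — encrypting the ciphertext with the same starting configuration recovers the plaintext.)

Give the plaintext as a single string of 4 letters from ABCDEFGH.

Char 1 ('H'): step: R->3, L=0; H->plug->H->R->G->L->H->refl->E->L'->F->R'->C->plug->C
Char 2 ('B'): step: R->4, L=0; B->plug->B->R->E->L->B->refl->D->L'->H->R'->F->plug->F
Char 3 ('A'): step: R->5, L=0; A->plug->A->R->D->L->C->refl->F->L'->A->R'->B->plug->B
Char 4 ('B'): step: R->6, L=0; B->plug->B->R->B->L->A->refl->G->L'->C->R'->H->plug->H

Answer: CFBH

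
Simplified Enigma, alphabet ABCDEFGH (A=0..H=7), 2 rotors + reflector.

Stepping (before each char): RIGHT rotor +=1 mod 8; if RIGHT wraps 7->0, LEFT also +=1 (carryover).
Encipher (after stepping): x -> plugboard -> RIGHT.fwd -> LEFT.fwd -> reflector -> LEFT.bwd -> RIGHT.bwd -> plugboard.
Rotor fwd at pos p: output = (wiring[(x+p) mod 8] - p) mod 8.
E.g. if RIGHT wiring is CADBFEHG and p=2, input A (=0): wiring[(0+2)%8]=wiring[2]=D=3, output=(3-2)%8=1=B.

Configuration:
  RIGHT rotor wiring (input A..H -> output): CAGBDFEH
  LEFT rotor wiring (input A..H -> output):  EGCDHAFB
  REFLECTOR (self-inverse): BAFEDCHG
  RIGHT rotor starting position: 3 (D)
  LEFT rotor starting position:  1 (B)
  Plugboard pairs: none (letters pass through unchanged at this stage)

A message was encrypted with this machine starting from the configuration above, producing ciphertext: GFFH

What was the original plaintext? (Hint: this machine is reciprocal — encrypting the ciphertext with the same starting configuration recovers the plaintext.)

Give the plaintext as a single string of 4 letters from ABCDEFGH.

Char 1 ('G'): step: R->4, L=1; G->plug->G->R->C->L->C->refl->F->L'->A->R'->C->plug->C
Char 2 ('F'): step: R->5, L=1; F->plug->F->R->B->L->B->refl->A->L'->G->R'->H->plug->H
Char 3 ('F'): step: R->6, L=1; F->plug->F->R->D->L->G->refl->H->L'->E->R'->C->plug->C
Char 4 ('H'): step: R->7, L=1; H->plug->H->R->F->L->E->refl->D->L'->H->R'->D->plug->D

Answer: CHCD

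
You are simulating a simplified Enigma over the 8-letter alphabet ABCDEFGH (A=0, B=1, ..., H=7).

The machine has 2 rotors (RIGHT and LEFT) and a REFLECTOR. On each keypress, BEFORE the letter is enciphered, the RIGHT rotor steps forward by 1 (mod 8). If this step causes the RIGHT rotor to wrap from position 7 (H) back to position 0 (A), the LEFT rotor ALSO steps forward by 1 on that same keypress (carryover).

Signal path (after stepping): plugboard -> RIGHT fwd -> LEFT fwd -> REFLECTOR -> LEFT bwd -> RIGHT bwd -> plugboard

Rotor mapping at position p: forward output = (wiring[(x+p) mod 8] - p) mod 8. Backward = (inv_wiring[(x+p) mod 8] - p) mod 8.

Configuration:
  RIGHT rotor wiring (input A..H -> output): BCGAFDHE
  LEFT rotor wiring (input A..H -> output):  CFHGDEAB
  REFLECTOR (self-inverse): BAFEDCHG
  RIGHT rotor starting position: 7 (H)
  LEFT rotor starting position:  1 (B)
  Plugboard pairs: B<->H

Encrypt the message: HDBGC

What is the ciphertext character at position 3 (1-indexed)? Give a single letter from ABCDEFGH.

Char 1 ('H'): step: R->0, L->2 (L advanced); H->plug->B->R->C->L->B->refl->A->L'->G->R'->C->plug->C
Char 2 ('D'): step: R->1, L=2; D->plug->D->R->E->L->G->refl->H->L'->F->R'->B->plug->H
Char 3 ('B'): step: R->2, L=2; B->plug->H->R->A->L->F->refl->C->L'->D->R'->C->plug->C

C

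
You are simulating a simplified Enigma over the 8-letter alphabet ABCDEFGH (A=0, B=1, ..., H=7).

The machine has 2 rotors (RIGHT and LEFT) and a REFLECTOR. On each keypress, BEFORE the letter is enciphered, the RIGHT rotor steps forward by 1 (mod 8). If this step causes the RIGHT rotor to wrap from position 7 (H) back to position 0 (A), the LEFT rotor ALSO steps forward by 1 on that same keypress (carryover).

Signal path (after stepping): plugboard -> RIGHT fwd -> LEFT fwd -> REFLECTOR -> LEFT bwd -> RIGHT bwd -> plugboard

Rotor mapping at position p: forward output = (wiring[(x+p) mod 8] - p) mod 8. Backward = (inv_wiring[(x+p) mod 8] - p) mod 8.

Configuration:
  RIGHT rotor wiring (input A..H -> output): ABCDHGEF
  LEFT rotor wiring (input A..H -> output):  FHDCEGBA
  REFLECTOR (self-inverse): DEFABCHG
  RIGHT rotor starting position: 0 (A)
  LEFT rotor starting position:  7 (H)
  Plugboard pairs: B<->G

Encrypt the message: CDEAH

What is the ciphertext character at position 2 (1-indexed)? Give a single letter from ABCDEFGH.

Char 1 ('C'): step: R->1, L=7; C->plug->C->R->C->L->A->refl->D->L'->E->R'->G->plug->B
Char 2 ('D'): step: R->2, L=7; D->plug->D->R->E->L->D->refl->A->L'->C->R'->E->plug->E

E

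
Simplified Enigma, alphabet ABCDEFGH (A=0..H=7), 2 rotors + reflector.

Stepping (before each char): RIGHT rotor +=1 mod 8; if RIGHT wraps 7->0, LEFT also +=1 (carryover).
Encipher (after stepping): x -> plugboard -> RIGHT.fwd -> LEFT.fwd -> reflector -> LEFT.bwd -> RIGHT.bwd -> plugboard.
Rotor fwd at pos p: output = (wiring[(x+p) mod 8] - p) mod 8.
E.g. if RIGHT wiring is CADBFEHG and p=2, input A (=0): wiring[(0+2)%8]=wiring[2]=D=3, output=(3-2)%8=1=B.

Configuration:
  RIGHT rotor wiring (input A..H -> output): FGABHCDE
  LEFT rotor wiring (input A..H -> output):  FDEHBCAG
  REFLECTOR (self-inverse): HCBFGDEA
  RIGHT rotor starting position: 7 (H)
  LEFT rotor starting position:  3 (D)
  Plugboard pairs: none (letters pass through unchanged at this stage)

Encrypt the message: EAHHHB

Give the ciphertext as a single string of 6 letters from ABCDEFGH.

Answer: CDGABA

Derivation:
Char 1 ('E'): step: R->0, L->4 (L advanced); E->plug->E->R->H->L->D->refl->F->L'->A->R'->C->plug->C
Char 2 ('A'): step: R->1, L=4; A->plug->A->R->F->L->H->refl->A->L'->G->R'->D->plug->D
Char 3 ('H'): step: R->2, L=4; H->plug->H->R->E->L->B->refl->C->L'->D->R'->G->plug->G
Char 4 ('H'): step: R->3, L=4; H->plug->H->R->F->L->H->refl->A->L'->G->R'->A->plug->A
Char 5 ('H'): step: R->4, L=4; H->plug->H->R->F->L->H->refl->A->L'->G->R'->B->plug->B
Char 6 ('B'): step: R->5, L=4; B->plug->B->R->G->L->A->refl->H->L'->F->R'->A->plug->A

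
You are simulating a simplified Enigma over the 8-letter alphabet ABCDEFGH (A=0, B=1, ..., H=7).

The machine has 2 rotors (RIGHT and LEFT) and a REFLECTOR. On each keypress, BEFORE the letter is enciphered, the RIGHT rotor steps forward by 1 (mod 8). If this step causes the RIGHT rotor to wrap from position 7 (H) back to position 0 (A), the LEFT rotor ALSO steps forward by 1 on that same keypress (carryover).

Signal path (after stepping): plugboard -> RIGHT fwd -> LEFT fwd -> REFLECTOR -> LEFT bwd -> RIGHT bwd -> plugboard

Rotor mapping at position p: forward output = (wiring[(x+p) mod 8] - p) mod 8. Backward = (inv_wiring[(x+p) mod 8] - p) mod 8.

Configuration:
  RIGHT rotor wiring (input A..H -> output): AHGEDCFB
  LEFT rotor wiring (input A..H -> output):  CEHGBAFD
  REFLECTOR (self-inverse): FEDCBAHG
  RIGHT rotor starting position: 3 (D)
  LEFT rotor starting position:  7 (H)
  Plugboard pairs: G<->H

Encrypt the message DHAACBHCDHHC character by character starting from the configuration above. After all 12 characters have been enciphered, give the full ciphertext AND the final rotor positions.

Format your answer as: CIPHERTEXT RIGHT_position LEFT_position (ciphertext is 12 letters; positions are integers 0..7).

Answer: CCGHHAGBBBFD 7 0

Derivation:
Char 1 ('D'): step: R->4, L=7; D->plug->D->R->F->L->C->refl->D->L'->B->R'->C->plug->C
Char 2 ('H'): step: R->5, L=7; H->plug->G->R->H->L->G->refl->H->L'->E->R'->C->plug->C
Char 3 ('A'): step: R->6, L=7; A->plug->A->R->H->L->G->refl->H->L'->E->R'->H->plug->G
Char 4 ('A'): step: R->7, L=7; A->plug->A->R->C->L->F->refl->A->L'->D->R'->G->plug->H
Char 5 ('C'): step: R->0, L->0 (L advanced); C->plug->C->R->G->L->F->refl->A->L'->F->R'->G->plug->H
Char 6 ('B'): step: R->1, L=0; B->plug->B->R->F->L->A->refl->F->L'->G->R'->A->plug->A
Char 7 ('H'): step: R->2, L=0; H->plug->G->R->G->L->F->refl->A->L'->F->R'->H->plug->G
Char 8 ('C'): step: R->3, L=0; C->plug->C->R->H->L->D->refl->C->L'->A->R'->B->plug->B
Char 9 ('D'): step: R->4, L=0; D->plug->D->R->F->L->A->refl->F->L'->G->R'->B->plug->B
Char 10 ('H'): step: R->5, L=0; H->plug->G->R->H->L->D->refl->C->L'->A->R'->B->plug->B
Char 11 ('H'): step: R->6, L=0; H->plug->G->R->F->L->A->refl->F->L'->G->R'->F->plug->F
Char 12 ('C'): step: R->7, L=0; C->plug->C->R->A->L->C->refl->D->L'->H->R'->D->plug->D
Final: ciphertext=CCGHHAGBBBFD, RIGHT=7, LEFT=0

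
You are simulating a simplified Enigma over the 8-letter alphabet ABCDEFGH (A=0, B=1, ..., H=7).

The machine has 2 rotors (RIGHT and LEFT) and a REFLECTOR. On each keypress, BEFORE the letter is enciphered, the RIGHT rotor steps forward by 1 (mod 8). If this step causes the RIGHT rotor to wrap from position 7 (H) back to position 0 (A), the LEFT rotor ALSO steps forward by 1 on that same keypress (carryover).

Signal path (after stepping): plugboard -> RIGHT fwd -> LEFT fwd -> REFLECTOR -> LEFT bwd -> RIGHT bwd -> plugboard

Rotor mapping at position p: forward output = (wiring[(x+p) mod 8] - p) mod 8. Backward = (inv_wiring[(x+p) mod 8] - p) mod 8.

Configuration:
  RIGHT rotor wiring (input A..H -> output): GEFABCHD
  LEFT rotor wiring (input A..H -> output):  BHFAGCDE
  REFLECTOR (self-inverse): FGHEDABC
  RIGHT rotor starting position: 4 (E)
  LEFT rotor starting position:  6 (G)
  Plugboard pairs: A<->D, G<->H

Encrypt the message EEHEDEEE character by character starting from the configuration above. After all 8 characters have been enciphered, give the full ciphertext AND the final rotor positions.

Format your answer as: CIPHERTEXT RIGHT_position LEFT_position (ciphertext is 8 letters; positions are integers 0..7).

Answer: BFECBFGF 4 7

Derivation:
Char 1 ('E'): step: R->5, L=6; E->plug->E->R->H->L->E->refl->D->L'->C->R'->B->plug->B
Char 2 ('E'): step: R->6, L=6; E->plug->E->R->H->L->E->refl->D->L'->C->R'->F->plug->F
Char 3 ('H'): step: R->7, L=6; H->plug->G->R->D->L->B->refl->G->L'->B->R'->E->plug->E
Char 4 ('E'): step: R->0, L->7 (L advanced); E->plug->E->R->B->L->C->refl->H->L'->F->R'->C->plug->C
Char 5 ('D'): step: R->1, L=7; D->plug->A->R->D->L->G->refl->B->L'->E->R'->B->plug->B
Char 6 ('E'): step: R->2, L=7; E->plug->E->R->F->L->H->refl->C->L'->B->R'->F->plug->F
Char 7 ('E'): step: R->3, L=7; E->plug->E->R->A->L->F->refl->A->L'->C->R'->H->plug->G
Char 8 ('E'): step: R->4, L=7; E->plug->E->R->C->L->A->refl->F->L'->A->R'->F->plug->F
Final: ciphertext=BFECBFGF, RIGHT=4, LEFT=7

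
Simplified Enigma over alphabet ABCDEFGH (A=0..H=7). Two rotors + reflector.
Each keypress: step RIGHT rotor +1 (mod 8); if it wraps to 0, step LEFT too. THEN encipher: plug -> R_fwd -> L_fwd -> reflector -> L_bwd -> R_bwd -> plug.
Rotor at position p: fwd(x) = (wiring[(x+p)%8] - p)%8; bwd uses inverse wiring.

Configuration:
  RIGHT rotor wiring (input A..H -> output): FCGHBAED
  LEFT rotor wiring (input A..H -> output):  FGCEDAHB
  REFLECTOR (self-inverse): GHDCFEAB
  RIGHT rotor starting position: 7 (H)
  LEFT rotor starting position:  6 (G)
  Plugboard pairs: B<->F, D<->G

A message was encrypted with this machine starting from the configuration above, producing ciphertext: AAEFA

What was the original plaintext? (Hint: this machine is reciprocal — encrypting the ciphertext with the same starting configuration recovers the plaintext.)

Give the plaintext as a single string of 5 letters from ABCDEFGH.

Answer: DEGBF

Derivation:
Char 1 ('A'): step: R->0, L->7 (L advanced); A->plug->A->R->F->L->E->refl->F->L'->E->R'->G->plug->D
Char 2 ('A'): step: R->1, L=7; A->plug->A->R->B->L->G->refl->A->L'->H->R'->E->plug->E
Char 3 ('E'): step: R->2, L=7; E->plug->E->R->C->L->H->refl->B->L'->G->R'->D->plug->G
Char 4 ('F'): step: R->3, L=7; F->plug->B->R->G->L->B->refl->H->L'->C->R'->F->plug->B
Char 5 ('A'): step: R->4, L=7; A->plug->A->R->F->L->E->refl->F->L'->E->R'->B->plug->F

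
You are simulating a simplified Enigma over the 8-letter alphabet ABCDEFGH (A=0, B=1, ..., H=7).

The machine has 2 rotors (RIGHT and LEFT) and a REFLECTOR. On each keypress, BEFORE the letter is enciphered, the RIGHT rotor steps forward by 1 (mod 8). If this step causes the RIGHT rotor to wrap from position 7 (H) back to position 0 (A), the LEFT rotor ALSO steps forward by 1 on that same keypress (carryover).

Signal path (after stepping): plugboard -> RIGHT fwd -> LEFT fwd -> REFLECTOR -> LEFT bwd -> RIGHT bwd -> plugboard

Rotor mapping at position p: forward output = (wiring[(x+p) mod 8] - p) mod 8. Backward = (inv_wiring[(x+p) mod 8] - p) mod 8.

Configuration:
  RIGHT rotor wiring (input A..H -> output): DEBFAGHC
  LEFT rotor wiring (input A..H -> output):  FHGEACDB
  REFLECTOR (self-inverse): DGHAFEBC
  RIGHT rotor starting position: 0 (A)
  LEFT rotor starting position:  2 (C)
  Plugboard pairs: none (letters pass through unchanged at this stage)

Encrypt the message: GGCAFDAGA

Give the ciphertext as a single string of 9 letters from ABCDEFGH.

Char 1 ('G'): step: R->1, L=2; G->plug->G->R->B->L->C->refl->H->L'->F->R'->E->plug->E
Char 2 ('G'): step: R->2, L=2; G->plug->G->R->B->L->C->refl->H->L'->F->R'->E->plug->E
Char 3 ('C'): step: R->3, L=2; C->plug->C->R->D->L->A->refl->D->L'->G->R'->H->plug->H
Char 4 ('A'): step: R->4, L=2; A->plug->A->R->E->L->B->refl->G->L'->C->R'->B->plug->B
Char 5 ('F'): step: R->5, L=2; F->plug->F->R->E->L->B->refl->G->L'->C->R'->B->plug->B
Char 6 ('D'): step: R->6, L=2; D->plug->D->R->G->L->D->refl->A->L'->D->R'->E->plug->E
Char 7 ('A'): step: R->7, L=2; A->plug->A->R->D->L->A->refl->D->L'->G->R'->E->plug->E
Char 8 ('G'): step: R->0, L->3 (L advanced); G->plug->G->R->H->L->D->refl->A->L'->D->R'->A->plug->A
Char 9 ('A'): step: R->1, L=3; A->plug->A->R->D->L->A->refl->D->L'->H->R'->D->plug->D

Answer: EEHBBEEAD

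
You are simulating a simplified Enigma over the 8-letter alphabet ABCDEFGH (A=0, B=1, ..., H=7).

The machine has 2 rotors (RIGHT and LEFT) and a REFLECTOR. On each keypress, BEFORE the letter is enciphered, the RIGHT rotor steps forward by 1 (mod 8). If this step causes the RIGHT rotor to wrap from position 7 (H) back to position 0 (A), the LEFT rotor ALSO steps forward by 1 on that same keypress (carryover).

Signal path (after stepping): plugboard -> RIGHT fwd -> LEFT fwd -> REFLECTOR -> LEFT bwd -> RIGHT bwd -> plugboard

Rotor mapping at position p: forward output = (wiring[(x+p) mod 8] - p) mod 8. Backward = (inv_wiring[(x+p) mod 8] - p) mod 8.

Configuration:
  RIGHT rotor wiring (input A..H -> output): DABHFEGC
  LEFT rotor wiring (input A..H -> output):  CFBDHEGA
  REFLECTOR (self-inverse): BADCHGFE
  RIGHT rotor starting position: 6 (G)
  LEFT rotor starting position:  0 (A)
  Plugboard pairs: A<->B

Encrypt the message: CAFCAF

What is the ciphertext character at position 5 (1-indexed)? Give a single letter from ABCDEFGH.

Char 1 ('C'): step: R->7, L=0; C->plug->C->R->B->L->F->refl->G->L'->G->R'->F->plug->F
Char 2 ('A'): step: R->0, L->1 (L advanced); A->plug->B->R->A->L->E->refl->H->L'->G->R'->G->plug->G
Char 3 ('F'): step: R->1, L=1; F->plug->F->R->F->L->F->refl->G->L'->D->R'->E->plug->E
Char 4 ('C'): step: R->2, L=1; C->plug->C->R->D->L->G->refl->F->L'->F->R'->B->plug->A
Char 5 ('A'): step: R->3, L=1; A->plug->B->R->C->L->C->refl->D->L'->E->R'->A->plug->B

B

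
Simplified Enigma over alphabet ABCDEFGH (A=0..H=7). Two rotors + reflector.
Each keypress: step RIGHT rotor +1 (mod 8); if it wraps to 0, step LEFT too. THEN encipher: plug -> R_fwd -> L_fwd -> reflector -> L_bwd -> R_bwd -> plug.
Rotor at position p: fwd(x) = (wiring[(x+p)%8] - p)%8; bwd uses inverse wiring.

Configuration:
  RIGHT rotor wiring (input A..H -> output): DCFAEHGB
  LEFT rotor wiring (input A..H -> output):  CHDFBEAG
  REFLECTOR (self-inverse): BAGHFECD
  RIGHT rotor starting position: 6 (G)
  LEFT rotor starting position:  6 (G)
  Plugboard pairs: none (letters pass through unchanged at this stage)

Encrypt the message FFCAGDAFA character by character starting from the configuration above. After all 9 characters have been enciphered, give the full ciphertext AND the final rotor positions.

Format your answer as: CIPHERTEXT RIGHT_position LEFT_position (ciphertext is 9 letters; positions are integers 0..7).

Char 1 ('F'): step: R->7, L=6; F->plug->F->R->F->L->H->refl->D->L'->G->R'->D->plug->D
Char 2 ('F'): step: R->0, L->7 (L advanced); F->plug->F->R->H->L->B->refl->A->L'->C->R'->B->plug->B
Char 3 ('C'): step: R->1, L=7; C->plug->C->R->H->L->B->refl->A->L'->C->R'->H->plug->H
Char 4 ('A'): step: R->2, L=7; A->plug->A->R->D->L->E->refl->F->L'->G->R'->B->plug->B
Char 5 ('G'): step: R->3, L=7; G->plug->G->R->H->L->B->refl->A->L'->C->R'->H->plug->H
Char 6 ('D'): step: R->4, L=7; D->plug->D->R->F->L->C->refl->G->L'->E->R'->H->plug->H
Char 7 ('A'): step: R->5, L=7; A->plug->A->R->C->L->A->refl->B->L'->H->R'->H->plug->H
Char 8 ('F'): step: R->6, L=7; F->plug->F->R->C->L->A->refl->B->L'->H->R'->E->plug->E
Char 9 ('A'): step: R->7, L=7; A->plug->A->R->C->L->A->refl->B->L'->H->R'->H->plug->H
Final: ciphertext=DBHBHHHEH, RIGHT=7, LEFT=7

Answer: DBHBHHHEH 7 7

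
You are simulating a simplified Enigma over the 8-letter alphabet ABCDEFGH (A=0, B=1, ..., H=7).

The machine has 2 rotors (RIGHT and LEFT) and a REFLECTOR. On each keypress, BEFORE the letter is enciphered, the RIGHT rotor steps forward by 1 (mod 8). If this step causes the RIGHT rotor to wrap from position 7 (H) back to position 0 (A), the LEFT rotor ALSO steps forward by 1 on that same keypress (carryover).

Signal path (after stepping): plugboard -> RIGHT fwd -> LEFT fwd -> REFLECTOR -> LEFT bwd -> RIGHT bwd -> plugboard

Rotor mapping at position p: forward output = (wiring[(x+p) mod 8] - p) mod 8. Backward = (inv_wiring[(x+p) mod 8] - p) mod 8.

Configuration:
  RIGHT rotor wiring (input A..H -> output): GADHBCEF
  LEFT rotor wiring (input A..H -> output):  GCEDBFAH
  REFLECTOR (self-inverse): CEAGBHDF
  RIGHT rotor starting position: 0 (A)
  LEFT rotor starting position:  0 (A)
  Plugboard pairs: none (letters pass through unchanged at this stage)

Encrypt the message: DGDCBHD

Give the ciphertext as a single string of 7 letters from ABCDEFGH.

Answer: FEBHADF

Derivation:
Char 1 ('D'): step: R->1, L=0; D->plug->D->R->A->L->G->refl->D->L'->D->R'->F->plug->F
Char 2 ('G'): step: R->2, L=0; G->plug->G->R->E->L->B->refl->E->L'->C->R'->E->plug->E
Char 3 ('D'): step: R->3, L=0; D->plug->D->R->B->L->C->refl->A->L'->G->R'->B->plug->B
Char 4 ('C'): step: R->4, L=0; C->plug->C->R->A->L->G->refl->D->L'->D->R'->H->plug->H
Char 5 ('B'): step: R->5, L=0; B->plug->B->R->H->L->H->refl->F->L'->F->R'->A->plug->A
Char 6 ('H'): step: R->6, L=0; H->plug->H->R->E->L->B->refl->E->L'->C->R'->D->plug->D
Char 7 ('D'): step: R->7, L=0; D->plug->D->R->E->L->B->refl->E->L'->C->R'->F->plug->F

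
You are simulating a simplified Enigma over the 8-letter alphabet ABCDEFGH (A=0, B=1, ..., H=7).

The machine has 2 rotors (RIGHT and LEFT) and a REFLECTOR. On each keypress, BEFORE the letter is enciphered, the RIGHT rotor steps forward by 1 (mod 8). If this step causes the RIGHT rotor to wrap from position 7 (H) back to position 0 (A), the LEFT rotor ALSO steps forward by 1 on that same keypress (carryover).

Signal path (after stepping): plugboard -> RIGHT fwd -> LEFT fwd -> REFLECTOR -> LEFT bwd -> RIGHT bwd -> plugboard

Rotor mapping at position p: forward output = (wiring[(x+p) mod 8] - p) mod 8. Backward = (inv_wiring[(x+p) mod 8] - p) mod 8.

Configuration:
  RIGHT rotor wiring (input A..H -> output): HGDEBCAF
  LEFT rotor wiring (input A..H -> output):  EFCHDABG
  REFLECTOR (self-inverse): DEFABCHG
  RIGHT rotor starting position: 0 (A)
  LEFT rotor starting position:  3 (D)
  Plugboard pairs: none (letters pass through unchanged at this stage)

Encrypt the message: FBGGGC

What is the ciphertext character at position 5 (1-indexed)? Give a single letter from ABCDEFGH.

Char 1 ('F'): step: R->1, L=3; F->plug->F->R->H->L->H->refl->G->L'->D->R'->C->plug->C
Char 2 ('B'): step: R->2, L=3; B->plug->B->R->C->L->F->refl->C->L'->G->R'->E->plug->E
Char 3 ('G'): step: R->3, L=3; G->plug->G->R->D->L->G->refl->H->L'->H->R'->C->plug->C
Char 4 ('G'): step: R->4, L=3; G->plug->G->R->H->L->H->refl->G->L'->D->R'->E->plug->E
Char 5 ('G'): step: R->5, L=3; G->plug->G->R->H->L->H->refl->G->L'->D->R'->B->plug->B

B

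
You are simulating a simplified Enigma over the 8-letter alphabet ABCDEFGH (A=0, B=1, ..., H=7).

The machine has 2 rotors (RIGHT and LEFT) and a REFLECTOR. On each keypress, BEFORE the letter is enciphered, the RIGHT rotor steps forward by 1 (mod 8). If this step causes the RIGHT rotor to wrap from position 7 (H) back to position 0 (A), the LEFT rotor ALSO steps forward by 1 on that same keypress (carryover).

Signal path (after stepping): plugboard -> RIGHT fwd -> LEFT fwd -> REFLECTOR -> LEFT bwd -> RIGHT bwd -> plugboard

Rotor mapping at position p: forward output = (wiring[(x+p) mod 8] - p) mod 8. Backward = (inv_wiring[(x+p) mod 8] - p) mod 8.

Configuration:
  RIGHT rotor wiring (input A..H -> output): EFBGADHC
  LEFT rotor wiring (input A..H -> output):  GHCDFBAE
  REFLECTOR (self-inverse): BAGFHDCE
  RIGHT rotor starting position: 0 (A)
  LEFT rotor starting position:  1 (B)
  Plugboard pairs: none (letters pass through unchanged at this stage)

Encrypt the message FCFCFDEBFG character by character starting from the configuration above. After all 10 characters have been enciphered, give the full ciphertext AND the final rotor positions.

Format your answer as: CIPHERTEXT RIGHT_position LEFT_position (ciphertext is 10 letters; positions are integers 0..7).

Answer: DADGGCCAHA 2 2

Derivation:
Char 1 ('F'): step: R->1, L=1; F->plug->F->R->G->L->D->refl->F->L'->H->R'->D->plug->D
Char 2 ('C'): step: R->2, L=1; C->plug->C->R->G->L->D->refl->F->L'->H->R'->A->plug->A
Char 3 ('F'): step: R->3, L=1; F->plug->F->R->B->L->B->refl->A->L'->E->R'->D->plug->D
Char 4 ('C'): step: R->4, L=1; C->plug->C->R->D->L->E->refl->H->L'->F->R'->G->plug->G
Char 5 ('F'): step: R->5, L=1; F->plug->F->R->E->L->A->refl->B->L'->B->R'->G->plug->G
Char 6 ('D'): step: R->6, L=1; D->plug->D->R->H->L->F->refl->D->L'->G->R'->C->plug->C
Char 7 ('E'): step: R->7, L=1; E->plug->E->R->H->L->F->refl->D->L'->G->R'->C->plug->C
Char 8 ('B'): step: R->0, L->2 (L advanced); B->plug->B->R->F->L->C->refl->G->L'->E->R'->A->plug->A
Char 9 ('F'): step: R->1, L=2; F->plug->F->R->G->L->E->refl->H->L'->D->R'->H->plug->H
Char 10 ('G'): step: R->2, L=2; G->plug->G->R->C->L->D->refl->F->L'->H->R'->A->plug->A
Final: ciphertext=DADGGCCAHA, RIGHT=2, LEFT=2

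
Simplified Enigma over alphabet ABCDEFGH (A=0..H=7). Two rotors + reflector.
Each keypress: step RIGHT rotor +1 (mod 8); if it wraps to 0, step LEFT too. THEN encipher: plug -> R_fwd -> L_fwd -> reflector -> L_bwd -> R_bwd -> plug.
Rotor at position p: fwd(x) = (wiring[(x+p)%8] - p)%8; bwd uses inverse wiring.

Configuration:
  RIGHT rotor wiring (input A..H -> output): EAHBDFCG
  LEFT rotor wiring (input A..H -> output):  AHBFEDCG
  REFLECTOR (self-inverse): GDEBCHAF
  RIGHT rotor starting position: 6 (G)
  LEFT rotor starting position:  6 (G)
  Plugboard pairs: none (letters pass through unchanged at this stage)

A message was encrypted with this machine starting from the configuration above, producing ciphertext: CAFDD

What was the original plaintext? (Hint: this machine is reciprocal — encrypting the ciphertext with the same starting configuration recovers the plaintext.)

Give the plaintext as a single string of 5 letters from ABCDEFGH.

Char 1 ('C'): step: R->7, L=6; C->plug->C->R->B->L->A->refl->G->L'->G->R'->G->plug->G
Char 2 ('A'): step: R->0, L->7 (L advanced); A->plug->A->R->E->L->G->refl->A->L'->C->R'->G->plug->G
Char 3 ('F'): step: R->1, L=7; F->plug->F->R->B->L->B->refl->D->L'->H->R'->A->plug->A
Char 4 ('D'): step: R->2, L=7; D->plug->D->R->D->L->C->refl->E->L'->G->R'->H->plug->H
Char 5 ('D'): step: R->3, L=7; D->plug->D->R->H->L->D->refl->B->L'->B->R'->F->plug->F

Answer: GGAHF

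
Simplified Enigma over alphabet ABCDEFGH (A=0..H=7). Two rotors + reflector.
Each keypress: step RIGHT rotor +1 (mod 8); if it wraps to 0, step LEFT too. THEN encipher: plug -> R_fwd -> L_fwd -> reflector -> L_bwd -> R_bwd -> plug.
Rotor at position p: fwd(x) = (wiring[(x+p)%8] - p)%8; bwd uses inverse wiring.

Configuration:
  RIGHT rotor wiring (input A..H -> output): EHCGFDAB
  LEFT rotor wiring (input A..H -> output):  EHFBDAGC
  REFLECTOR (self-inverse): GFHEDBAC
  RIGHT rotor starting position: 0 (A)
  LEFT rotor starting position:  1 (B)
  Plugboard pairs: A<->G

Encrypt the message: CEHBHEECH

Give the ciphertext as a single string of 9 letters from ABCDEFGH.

Answer: GHFGEBHBC

Derivation:
Char 1 ('C'): step: R->1, L=1; C->plug->C->R->F->L->F->refl->B->L'->G->R'->A->plug->G
Char 2 ('E'): step: R->2, L=1; E->plug->E->R->G->L->B->refl->F->L'->F->R'->H->plug->H
Char 3 ('H'): step: R->3, L=1; H->plug->H->R->H->L->D->refl->E->L'->B->R'->F->plug->F
Char 4 ('B'): step: R->4, L=1; B->plug->B->R->H->L->D->refl->E->L'->B->R'->A->plug->G
Char 5 ('H'): step: R->5, L=1; H->plug->H->R->A->L->G->refl->A->L'->C->R'->E->plug->E
Char 6 ('E'): step: R->6, L=1; E->plug->E->R->E->L->H->refl->C->L'->D->R'->B->plug->B
Char 7 ('E'): step: R->7, L=1; E->plug->E->R->H->L->D->refl->E->L'->B->R'->H->plug->H
Char 8 ('C'): step: R->0, L->2 (L advanced); C->plug->C->R->C->L->B->refl->F->L'->H->R'->B->plug->B
Char 9 ('H'): step: R->1, L=2; H->plug->H->R->D->L->G->refl->A->L'->F->R'->C->plug->C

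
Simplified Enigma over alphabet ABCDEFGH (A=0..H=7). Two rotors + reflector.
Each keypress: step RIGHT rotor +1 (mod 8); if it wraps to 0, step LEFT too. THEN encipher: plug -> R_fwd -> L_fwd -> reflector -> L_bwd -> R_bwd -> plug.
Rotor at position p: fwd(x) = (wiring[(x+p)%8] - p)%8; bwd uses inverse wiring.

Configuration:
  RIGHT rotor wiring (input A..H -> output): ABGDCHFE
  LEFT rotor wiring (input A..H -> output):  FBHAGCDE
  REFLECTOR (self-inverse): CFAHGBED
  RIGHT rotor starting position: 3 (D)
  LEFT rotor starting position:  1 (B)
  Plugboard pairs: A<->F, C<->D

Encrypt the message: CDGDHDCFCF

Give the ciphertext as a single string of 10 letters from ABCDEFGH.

Char 1 ('C'): step: R->4, L=1; C->plug->D->R->A->L->A->refl->C->L'->F->R'->F->plug->A
Char 2 ('D'): step: R->5, L=1; D->plug->C->R->H->L->E->refl->G->L'->B->R'->F->plug->A
Char 3 ('G'): step: R->6, L=1; G->plug->G->R->E->L->B->refl->F->L'->D->R'->D->plug->C
Char 4 ('D'): step: R->7, L=1; D->plug->C->R->C->L->H->refl->D->L'->G->R'->H->plug->H
Char 5 ('H'): step: R->0, L->2 (L advanced); H->plug->H->R->E->L->B->refl->F->L'->A->R'->A->plug->F
Char 6 ('D'): step: R->1, L=2; D->plug->C->R->C->L->E->refl->G->L'->B->R'->D->plug->C
Char 7 ('C'): step: R->2, L=2; C->plug->D->R->F->L->C->refl->A->L'->D->R'->E->plug->E
Char 8 ('F'): step: R->3, L=2; F->plug->A->R->A->L->F->refl->B->L'->E->R'->C->plug->D
Char 9 ('C'): step: R->4, L=2; C->plug->D->R->A->L->F->refl->B->L'->E->R'->E->plug->E
Char 10 ('F'): step: R->5, L=2; F->plug->A->R->C->L->E->refl->G->L'->B->R'->F->plug->A

Answer: AACHFCEDEA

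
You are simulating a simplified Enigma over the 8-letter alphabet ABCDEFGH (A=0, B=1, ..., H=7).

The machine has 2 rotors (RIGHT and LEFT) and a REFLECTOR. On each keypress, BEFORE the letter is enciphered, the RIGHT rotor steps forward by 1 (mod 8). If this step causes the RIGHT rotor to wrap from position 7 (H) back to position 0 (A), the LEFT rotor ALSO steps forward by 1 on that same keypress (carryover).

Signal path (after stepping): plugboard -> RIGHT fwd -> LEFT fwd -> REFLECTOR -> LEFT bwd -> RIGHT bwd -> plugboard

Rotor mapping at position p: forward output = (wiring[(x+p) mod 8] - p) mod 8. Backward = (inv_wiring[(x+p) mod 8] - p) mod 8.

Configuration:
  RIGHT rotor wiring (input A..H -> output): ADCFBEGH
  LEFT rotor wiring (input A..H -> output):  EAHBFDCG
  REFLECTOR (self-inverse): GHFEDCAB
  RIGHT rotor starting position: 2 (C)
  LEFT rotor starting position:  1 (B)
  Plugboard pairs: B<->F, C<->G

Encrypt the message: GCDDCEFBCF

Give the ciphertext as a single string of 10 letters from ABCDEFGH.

Char 1 ('G'): step: R->3, L=1; G->plug->C->R->B->L->G->refl->A->L'->C->R'->A->plug->A
Char 2 ('C'): step: R->4, L=1; C->plug->G->R->G->L->F->refl->C->L'->E->R'->E->plug->E
Char 3 ('D'): step: R->5, L=1; D->plug->D->R->D->L->E->refl->D->L'->H->R'->A->plug->A
Char 4 ('D'): step: R->6, L=1; D->plug->D->R->F->L->B->refl->H->L'->A->R'->A->plug->A
Char 5 ('C'): step: R->7, L=1; C->plug->G->R->F->L->B->refl->H->L'->A->R'->A->plug->A
Char 6 ('E'): step: R->0, L->2 (L advanced); E->plug->E->R->B->L->H->refl->B->L'->D->R'->B->plug->F
Char 7 ('F'): step: R->1, L=2; F->plug->B->R->B->L->H->refl->B->L'->D->R'->E->plug->E
Char 8 ('B'): step: R->2, L=2; B->plug->F->R->F->L->E->refl->D->L'->C->R'->D->plug->D
Char 9 ('C'): step: R->3, L=2; C->plug->G->R->A->L->F->refl->C->L'->G->R'->B->plug->F
Char 10 ('F'): step: R->4, L=2; F->plug->B->R->A->L->F->refl->C->L'->G->R'->G->plug->C

Answer: AEAAAFEDFC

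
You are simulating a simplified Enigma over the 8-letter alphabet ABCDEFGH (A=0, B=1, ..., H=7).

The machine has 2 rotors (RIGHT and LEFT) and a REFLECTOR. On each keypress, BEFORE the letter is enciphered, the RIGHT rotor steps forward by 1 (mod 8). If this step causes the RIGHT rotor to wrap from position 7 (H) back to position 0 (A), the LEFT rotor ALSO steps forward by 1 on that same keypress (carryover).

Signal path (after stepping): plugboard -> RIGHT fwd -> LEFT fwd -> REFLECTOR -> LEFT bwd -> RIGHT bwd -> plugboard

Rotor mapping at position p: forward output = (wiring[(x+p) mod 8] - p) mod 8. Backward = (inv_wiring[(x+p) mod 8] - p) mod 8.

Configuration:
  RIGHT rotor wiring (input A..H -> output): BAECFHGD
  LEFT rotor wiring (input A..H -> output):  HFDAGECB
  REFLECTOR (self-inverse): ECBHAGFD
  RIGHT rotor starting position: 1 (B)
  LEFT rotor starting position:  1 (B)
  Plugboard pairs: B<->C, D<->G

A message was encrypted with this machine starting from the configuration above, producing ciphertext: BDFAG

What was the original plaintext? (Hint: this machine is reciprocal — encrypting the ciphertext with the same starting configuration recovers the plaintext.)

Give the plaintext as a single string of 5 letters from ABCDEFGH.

Answer: DHBGF

Derivation:
Char 1 ('B'): step: R->2, L=1; B->plug->C->R->D->L->F->refl->G->L'->H->R'->G->plug->D
Char 2 ('D'): step: R->3, L=1; D->plug->G->R->F->L->B->refl->C->L'->B->R'->H->plug->H
Char 3 ('F'): step: R->4, L=1; F->plug->F->R->E->L->D->refl->H->L'->C->R'->C->plug->B
Char 4 ('A'): step: R->5, L=1; A->plug->A->R->C->L->H->refl->D->L'->E->R'->D->plug->G
Char 5 ('G'): step: R->6, L=1; G->plug->D->R->C->L->H->refl->D->L'->E->R'->F->plug->F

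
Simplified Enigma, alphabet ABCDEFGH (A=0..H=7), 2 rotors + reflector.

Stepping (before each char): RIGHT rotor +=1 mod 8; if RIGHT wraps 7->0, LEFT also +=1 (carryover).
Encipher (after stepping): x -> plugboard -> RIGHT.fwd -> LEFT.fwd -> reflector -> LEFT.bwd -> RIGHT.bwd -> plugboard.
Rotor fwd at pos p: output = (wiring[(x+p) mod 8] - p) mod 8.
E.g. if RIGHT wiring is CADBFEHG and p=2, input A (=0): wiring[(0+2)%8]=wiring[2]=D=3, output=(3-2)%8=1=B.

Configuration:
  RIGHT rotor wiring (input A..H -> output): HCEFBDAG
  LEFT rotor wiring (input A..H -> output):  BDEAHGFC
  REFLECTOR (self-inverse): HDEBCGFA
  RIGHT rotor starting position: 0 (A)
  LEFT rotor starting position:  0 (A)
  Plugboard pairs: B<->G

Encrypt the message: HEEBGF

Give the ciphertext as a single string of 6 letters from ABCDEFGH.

Char 1 ('H'): step: R->1, L=0; H->plug->H->R->G->L->F->refl->G->L'->F->R'->G->plug->B
Char 2 ('E'): step: R->2, L=0; E->plug->E->R->G->L->F->refl->G->L'->F->R'->G->plug->B
Char 3 ('E'): step: R->3, L=0; E->plug->E->R->D->L->A->refl->H->L'->E->R'->F->plug->F
Char 4 ('B'): step: R->4, L=0; B->plug->G->R->A->L->B->refl->D->L'->B->R'->H->plug->H
Char 5 ('G'): step: R->5, L=0; G->plug->B->R->D->L->A->refl->H->L'->E->R'->H->plug->H
Char 6 ('F'): step: R->6, L=0; F->plug->F->R->H->L->C->refl->E->L'->C->R'->A->plug->A

Answer: BBFHHA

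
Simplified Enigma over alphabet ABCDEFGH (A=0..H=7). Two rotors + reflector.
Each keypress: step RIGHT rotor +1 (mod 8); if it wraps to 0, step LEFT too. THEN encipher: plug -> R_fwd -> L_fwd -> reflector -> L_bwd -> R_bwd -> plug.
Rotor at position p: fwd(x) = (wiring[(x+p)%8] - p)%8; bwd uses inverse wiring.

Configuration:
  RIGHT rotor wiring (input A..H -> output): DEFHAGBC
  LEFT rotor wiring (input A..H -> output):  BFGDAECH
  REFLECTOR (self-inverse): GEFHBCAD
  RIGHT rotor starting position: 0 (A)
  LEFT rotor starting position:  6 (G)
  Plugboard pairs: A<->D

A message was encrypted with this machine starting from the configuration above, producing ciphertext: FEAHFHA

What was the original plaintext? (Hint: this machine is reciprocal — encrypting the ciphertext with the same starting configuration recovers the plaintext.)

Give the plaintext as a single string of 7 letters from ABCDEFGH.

Char 1 ('F'): step: R->1, L=6; F->plug->F->R->A->L->E->refl->B->L'->B->R'->G->plug->G
Char 2 ('E'): step: R->2, L=6; E->plug->E->R->H->L->G->refl->A->L'->E->R'->D->plug->A
Char 3 ('A'): step: R->3, L=6; A->plug->D->R->G->L->C->refl->F->L'->F->R'->B->plug->B
Char 4 ('H'): step: R->4, L=6; H->plug->H->R->D->L->H->refl->D->L'->C->R'->B->plug->B
Char 5 ('F'): step: R->5, L=6; F->plug->F->R->A->L->E->refl->B->L'->B->R'->A->plug->D
Char 6 ('H'): step: R->6, L=6; H->plug->H->R->A->L->E->refl->B->L'->B->R'->F->plug->F
Char 7 ('A'): step: R->7, L=6; A->plug->D->R->G->L->C->refl->F->L'->F->R'->C->plug->C

Answer: GABBDFC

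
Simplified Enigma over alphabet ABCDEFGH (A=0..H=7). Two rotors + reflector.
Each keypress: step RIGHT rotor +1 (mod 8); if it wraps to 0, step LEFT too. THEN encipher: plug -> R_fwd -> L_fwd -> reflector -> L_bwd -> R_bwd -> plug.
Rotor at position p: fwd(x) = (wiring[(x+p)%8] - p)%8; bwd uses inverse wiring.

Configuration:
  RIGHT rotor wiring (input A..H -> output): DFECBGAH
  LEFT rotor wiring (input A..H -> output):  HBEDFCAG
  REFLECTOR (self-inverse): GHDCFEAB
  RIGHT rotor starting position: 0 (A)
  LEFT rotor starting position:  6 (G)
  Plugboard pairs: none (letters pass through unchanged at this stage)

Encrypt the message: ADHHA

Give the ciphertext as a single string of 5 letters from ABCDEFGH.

Char 1 ('A'): step: R->1, L=6; A->plug->A->R->E->L->G->refl->A->L'->B->R'->C->plug->C
Char 2 ('D'): step: R->2, L=6; D->plug->D->R->E->L->G->refl->A->L'->B->R'->G->plug->G
Char 3 ('H'): step: R->3, L=6; H->plug->H->R->B->L->A->refl->G->L'->E->R'->E->plug->E
Char 4 ('H'): step: R->4, L=6; H->plug->H->R->G->L->H->refl->B->L'->C->R'->B->plug->B
Char 5 ('A'): step: R->5, L=6; A->plug->A->R->B->L->A->refl->G->L'->E->R'->H->plug->H

Answer: CGEBH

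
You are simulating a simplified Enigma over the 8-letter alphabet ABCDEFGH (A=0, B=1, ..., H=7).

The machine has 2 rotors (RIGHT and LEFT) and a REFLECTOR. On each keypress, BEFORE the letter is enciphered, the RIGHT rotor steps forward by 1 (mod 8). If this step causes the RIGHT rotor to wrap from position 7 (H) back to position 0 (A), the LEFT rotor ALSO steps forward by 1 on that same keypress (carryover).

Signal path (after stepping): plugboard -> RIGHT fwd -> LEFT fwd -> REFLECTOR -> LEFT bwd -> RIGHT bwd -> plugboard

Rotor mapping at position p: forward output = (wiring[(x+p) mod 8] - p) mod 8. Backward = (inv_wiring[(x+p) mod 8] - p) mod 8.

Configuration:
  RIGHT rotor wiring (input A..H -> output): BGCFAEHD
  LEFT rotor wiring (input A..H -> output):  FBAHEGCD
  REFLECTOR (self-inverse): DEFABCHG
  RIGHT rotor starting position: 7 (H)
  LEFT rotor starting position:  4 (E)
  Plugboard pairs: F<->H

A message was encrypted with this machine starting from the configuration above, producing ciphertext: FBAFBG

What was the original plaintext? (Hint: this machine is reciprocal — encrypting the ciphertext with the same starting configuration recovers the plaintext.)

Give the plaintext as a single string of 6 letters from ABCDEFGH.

Char 1 ('F'): step: R->0, L->5 (L advanced); F->plug->H->R->D->L->A->refl->D->L'->F->R'->D->plug->D
Char 2 ('B'): step: R->1, L=5; B->plug->B->R->B->L->F->refl->C->L'->G->R'->F->plug->H
Char 3 ('A'): step: R->2, L=5; A->plug->A->R->A->L->B->refl->E->L'->E->R'->H->plug->F
Char 4 ('F'): step: R->3, L=5; F->plug->H->R->H->L->H->refl->G->L'->C->R'->A->plug->A
Char 5 ('B'): step: R->4, L=5; B->plug->B->R->A->L->B->refl->E->L'->E->R'->A->plug->A
Char 6 ('G'): step: R->5, L=5; G->plug->G->R->A->L->B->refl->E->L'->E->R'->D->plug->D

Answer: DHFAAD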